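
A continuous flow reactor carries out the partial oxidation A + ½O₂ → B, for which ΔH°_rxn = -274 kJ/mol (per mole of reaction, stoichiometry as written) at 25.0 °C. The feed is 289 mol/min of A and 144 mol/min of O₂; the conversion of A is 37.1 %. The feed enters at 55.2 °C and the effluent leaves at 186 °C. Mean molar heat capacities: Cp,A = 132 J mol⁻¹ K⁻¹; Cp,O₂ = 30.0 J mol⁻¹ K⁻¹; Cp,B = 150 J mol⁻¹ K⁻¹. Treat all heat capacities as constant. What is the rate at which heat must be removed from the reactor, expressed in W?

Extent of reaction ξ = 0.371 × 289 = 107.22 mol/min
Reaction term: ξ·ΔH°_rxn = 107.22 × -274 = -29378 kJ/min
Sensible, feed 55.2→25 °C: -1282.5 kJ/min
Outlet flows (mol/min): A 181.78, O₂ 90.391, B 107.22
Sensible, products 25→186 °C: 6889.1 kJ/min
Q = ΔH = -23771 kJ/min = -396.19 kW
Heat removed = 396190 W

Q_out = 396000 W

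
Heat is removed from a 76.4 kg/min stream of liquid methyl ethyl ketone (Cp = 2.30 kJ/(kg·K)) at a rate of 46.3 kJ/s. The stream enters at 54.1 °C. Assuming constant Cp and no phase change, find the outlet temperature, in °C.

Q = 46.3 kJ/s = 2778 kJ/min
ΔT = Q/(ṁ·Cp) = 2778/(76.4×2.30) = 15.809 K
T_out = 54.1 − 15.809 = 38.291 °C

T_out = 38.3 °C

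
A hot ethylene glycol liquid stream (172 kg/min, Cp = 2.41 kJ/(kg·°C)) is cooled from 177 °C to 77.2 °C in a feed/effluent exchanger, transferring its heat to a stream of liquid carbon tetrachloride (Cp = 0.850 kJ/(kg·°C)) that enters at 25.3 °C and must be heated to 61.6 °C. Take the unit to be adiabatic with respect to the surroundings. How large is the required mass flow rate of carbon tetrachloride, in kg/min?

Heat released by hot stream: Q = 172 × 2.41 × (177 − 77.2) = 41369 kJ/min
Energy balance on cold side (adiabatic exchanger): Q = ṁ_c·Cp_c·(T_c,out − T_c,in)
ṁ_c = 41369 / [0.850 × (61.6 − 25.3)] = 1340.8 kg/min

ṁ_c = 1340 kg/min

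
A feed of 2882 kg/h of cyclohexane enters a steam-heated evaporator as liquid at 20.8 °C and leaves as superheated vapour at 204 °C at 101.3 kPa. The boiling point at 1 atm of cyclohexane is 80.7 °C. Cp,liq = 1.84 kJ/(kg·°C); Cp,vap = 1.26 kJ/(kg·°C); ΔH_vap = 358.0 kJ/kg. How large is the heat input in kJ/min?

liquid 20.8→80.7 °C: 110.22 kJ/kg
vaporisation at 80.7 °C: 358 kJ/kg
vapour 80.7→204 °C: 155.36 kJ/kg
Δh = 110.22 + 358 + 155.36 = 623.57 kJ/kg
Q = ṁ·Δh = 2882 kg/h × 623.57 kJ/kg = 1.7971e+06 kJ/h
|Q| = 499.21 kW = 29952 kJ/min

Q = 30000 kJ/min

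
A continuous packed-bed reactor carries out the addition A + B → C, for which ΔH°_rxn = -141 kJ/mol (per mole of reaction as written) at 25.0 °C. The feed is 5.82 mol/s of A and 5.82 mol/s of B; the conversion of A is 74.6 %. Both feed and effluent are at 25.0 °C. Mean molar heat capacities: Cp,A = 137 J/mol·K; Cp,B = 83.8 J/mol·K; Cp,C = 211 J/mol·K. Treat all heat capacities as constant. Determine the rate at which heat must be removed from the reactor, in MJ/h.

Q_out = 2200 MJ/h

Extent of reaction ξ = 0.746 × 5.82 = 4.3417 mol/s
Reaction term: ξ·ΔH°_rxn = 4.3417 × -141 = -612.18 kJ/s
Q = ΔH = -612.18 kJ/s = -612.18 kW
Heat removed = 2203.9 MJ/h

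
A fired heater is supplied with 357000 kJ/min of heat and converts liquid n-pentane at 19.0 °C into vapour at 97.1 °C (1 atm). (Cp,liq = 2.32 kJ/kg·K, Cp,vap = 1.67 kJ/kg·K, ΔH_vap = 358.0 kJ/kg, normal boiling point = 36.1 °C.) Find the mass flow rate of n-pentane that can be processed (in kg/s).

ṁ = 11.9 kg/s

Δh = 2.32×(36.1−19.0) + 358.0 + 1.67×(97.1−36.1) = 499.54 kJ/kg
Q = 357000 kJ/min = 5950 kJ/s = 5950 kJ/s
ṁ = Q/Δh = 5950 / 499.54 = 11.911 kg/s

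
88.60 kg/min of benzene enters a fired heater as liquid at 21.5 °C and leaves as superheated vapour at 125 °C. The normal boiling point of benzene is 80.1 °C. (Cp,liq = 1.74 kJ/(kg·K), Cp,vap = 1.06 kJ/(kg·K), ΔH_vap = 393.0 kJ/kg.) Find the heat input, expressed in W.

Q = 801000 W

liquid 21.5→80.1 °C: 101.96 kJ/kg
vaporisation at 80.1 °C: 393 kJ/kg
vapour 80.1→125 °C: 47.594 kJ/kg
Δh = 101.96 + 393 + 47.594 = 542.56 kJ/kg
Q = ṁ·Δh = 88.60 kg/min × 542.56 kJ/kg = 48071 kJ/min
|Q| = 801.18 kW = 801180 W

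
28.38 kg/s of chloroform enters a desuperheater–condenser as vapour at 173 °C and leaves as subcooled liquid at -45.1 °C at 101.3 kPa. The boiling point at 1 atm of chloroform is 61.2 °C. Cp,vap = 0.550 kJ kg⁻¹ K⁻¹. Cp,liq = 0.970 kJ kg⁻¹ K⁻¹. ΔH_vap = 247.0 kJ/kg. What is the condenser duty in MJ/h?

Q_c = 42100 MJ/h

vapour 173→61.2 °C: -61.49 kJ/kg
condensation at 61.2 °C: -247 kJ/kg
liquid 61.2→-45.1 °C: -103.11 kJ/kg
Δh = -61.49 + -247 + -103.11 = -411.6 kJ/kg
Q = ṁ·Δh = 28.38 kg/s × -411.6 kJ/kg = -11681 kJ/s
|Q| = 11681 kW = 42052 MJ/h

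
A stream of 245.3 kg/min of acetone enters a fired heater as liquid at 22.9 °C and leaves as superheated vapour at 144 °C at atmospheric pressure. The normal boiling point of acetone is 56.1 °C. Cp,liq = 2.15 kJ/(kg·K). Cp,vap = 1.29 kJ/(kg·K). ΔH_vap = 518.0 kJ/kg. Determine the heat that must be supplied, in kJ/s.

Q = 2870 kJ/s

liquid 22.9→56.1 °C: 71.38 kJ/kg
vaporisation at 56.1 °C: 518 kJ/kg
vapour 56.1→144 °C: 113.39 kJ/kg
Δh = 71.38 + 518 + 113.39 = 702.77 kJ/kg
Q = ṁ·Δh = 245.3 kg/min × 702.77 kJ/kg = 172390 kJ/min
|Q| = 2873.2 kW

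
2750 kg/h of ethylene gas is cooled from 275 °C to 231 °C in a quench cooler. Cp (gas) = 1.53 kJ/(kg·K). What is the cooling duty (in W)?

Q = ṁ·Cp·ΔT = 2750 × 1.53 × (231 − 275) = -185130 kJ/h
Converting: 185130 / 3600 s = 51.425 kW
Cooling duty = 51425 W

Q_c = 51400 W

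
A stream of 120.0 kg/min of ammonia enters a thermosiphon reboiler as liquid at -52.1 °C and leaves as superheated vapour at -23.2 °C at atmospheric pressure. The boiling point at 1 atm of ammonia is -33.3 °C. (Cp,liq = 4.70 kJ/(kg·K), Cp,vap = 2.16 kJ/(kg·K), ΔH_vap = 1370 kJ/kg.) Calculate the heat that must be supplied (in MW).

Q = 2.96 MW

liquid -52.1→-33.3 °C: 88.36 kJ/kg
vaporisation at -33.3 °C: 1370 kJ/kg
vapour -33.3→-23.2 °C: 21.816 kJ/kg
Δh = 88.36 + 1370 + 21.816 = 1480.2 kJ/kg
Q = ṁ·Δh = 120.0 kg/min × 1480.2 kJ/kg = 177620 kJ/min
|Q| = 2960.4 kW = 2.9604 MW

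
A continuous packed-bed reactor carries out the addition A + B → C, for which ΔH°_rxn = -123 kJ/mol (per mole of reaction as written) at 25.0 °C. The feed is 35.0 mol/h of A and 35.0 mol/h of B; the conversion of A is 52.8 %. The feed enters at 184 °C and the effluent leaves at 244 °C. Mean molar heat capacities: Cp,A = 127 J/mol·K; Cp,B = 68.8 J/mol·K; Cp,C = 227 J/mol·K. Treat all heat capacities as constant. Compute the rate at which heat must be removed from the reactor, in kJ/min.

Extent of reaction ξ = 0.528 × 35.0 = 18.48 mol/h
Reaction term: ξ·ΔH°_rxn = 18.48 × -123 = -2273 kJ/h
Sensible, feed 184→25 °C: -1089.6 kJ/h
Outlet flows (mol/h): A 16.52, B 16.52, C 18.48
Sensible, products 25→244 °C: 1627.1 kJ/h
Q = ΔH = -1735.6 kJ/h = -0.48211 kW
Heat removed = 28.926 kJ/min

Q_out = 28.9 kJ/min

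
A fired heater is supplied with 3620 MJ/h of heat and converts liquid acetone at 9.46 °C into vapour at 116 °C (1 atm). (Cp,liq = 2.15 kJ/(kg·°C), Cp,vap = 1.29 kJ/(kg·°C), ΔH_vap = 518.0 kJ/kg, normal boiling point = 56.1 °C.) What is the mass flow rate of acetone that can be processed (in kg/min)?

Δh = 2.15×(56.1−9.46) + 518.0 + 1.29×(116−56.1) = 695.55 kJ/kg
Q = 3620 MJ/h = 1005.6 kJ/s = 60333 kJ/min
ṁ = Q/Δh = 60333 / 695.55 = 86.742 kg/min

ṁ = 86.7 kg/min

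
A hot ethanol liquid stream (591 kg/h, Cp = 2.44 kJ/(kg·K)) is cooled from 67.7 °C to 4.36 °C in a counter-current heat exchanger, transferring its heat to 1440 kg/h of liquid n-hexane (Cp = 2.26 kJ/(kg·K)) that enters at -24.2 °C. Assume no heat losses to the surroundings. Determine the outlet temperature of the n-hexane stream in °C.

T_c,out = 3.87 °C

Heat released by hot stream: Q = 591 × 2.44 × (67.7 − 4.36) = 91339 kJ/h
Energy balance on cold side (adiabatic exchanger): Q = ṁ_c·Cp_c·(T_c,out − T_c,in)
T_c,out = -24.2 + 91339/(1440 × 2.26) = 3.8663 °C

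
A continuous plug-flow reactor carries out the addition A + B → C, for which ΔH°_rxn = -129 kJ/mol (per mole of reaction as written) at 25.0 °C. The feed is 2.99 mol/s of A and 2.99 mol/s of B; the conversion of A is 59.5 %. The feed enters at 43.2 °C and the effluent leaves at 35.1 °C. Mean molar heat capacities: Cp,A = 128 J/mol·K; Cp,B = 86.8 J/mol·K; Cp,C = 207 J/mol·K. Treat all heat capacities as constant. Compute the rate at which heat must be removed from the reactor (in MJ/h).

Q_out = 845 MJ/h

Extent of reaction ξ = 0.595 × 2.99 = 1.7791 mol/s
Reaction term: ξ·ΔH°_rxn = 1.7791 × -129 = -229.5 kJ/s
Sensible, feed 43.2→25 °C: -11.689 kJ/s
Outlet flows (mol/s): A 1.211, B 1.211, C 1.7791
Sensible, products 25→35.1 °C: 6.3466 kJ/s
Q = ΔH = -234.84 kJ/s = -234.84 kW
Heat removed = 845.42 MJ/h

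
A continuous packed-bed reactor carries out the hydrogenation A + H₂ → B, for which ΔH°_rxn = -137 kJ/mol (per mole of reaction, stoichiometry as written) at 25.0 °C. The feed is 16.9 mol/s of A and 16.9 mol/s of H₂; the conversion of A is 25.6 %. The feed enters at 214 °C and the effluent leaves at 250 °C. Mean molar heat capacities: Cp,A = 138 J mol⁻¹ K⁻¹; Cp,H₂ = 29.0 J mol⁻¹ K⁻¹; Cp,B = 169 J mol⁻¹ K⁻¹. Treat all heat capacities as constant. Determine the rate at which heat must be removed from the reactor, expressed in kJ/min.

Q_out = 29400 kJ/min

Extent of reaction ξ = 0.256 × 16.9 = 4.3264 mol/s
Reaction term: ξ·ΔH°_rxn = 4.3264 × -137 = -592.72 kJ/s
Sensible, feed 214→25 °C: -533.41 kJ/s
Outlet flows (mol/s): A 12.574, H₂ 12.574, B 4.3264
Sensible, products 25→250 °C: 636.96 kJ/s
Q = ΔH = -489.17 kJ/s = -489.17 kW
Heat removed = 29350 kJ/min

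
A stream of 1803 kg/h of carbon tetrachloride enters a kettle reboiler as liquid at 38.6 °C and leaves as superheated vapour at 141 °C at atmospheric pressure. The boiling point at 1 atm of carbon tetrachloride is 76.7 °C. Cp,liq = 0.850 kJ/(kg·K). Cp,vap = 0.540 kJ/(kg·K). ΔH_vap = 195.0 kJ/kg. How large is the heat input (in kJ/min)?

Q = 7880 kJ/min

liquid 38.6→76.7 °C: 32.385 kJ/kg
vaporisation at 76.7 °C: 195 kJ/kg
vapour 76.7→141 °C: 34.722 kJ/kg
Δh = 32.385 + 195 + 34.722 = 262.11 kJ/kg
Q = ṁ·Δh = 1803 kg/h × 262.11 kJ/kg = 472580 kJ/h
|Q| = 131.27 kW = 7876.3 kJ/min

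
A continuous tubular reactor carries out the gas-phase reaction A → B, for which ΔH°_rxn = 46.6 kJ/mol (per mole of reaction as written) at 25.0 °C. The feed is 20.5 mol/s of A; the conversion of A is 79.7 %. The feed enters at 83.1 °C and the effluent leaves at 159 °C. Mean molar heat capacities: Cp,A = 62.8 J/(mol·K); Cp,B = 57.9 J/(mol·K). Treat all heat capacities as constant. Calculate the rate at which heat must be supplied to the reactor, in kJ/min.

Extent of reaction ξ = 0.797 × 20.5 = 16.338 mol/s
Reaction term: ξ·ΔH°_rxn = 16.338 × 46.6 = 761.37 kJ/s
Sensible, feed 83.1→25 °C: -74.798 kJ/s
Outlet flows (mol/s): A 4.1615, B 16.338
Sensible, products 25→159 °C: 161.78 kJ/s
Q = ΔH = 848.36 kJ/s = 848.36 kW
Heat supplied = 50902 kJ/min

Q_in = 50900 kJ/min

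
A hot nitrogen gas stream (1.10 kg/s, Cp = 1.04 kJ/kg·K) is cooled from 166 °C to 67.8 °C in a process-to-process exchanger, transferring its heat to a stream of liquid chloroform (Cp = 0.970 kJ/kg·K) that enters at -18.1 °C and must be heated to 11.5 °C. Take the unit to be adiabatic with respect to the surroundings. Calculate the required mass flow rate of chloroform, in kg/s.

ṁ_c = 3.91 kg/s

Heat released by hot stream: Q = 1.10 × 1.04 × (166 − 67.8) = 112.34 kJ/s
Energy balance on cold side (adiabatic exchanger): Q = ṁ_c·Cp_c·(T_c,out − T_c,in)
ṁ_c = 112.34 / [0.970 × (11.5 − -18.1)] = 3.9127 kg/s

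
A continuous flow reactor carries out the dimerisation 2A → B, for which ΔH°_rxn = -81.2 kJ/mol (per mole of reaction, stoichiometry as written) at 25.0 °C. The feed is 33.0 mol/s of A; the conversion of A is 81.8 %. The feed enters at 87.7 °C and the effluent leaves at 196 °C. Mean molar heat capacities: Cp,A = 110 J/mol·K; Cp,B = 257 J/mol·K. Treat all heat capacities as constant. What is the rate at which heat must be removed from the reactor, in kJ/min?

Q_out = 37000 kJ/min

Extent of reaction ξ = 0.818 × 33.0 / 2 = 13.497 mol/s
Reaction term: ξ·ΔH°_rxn = 13.497 × -81.2 = -1096 kJ/s
Sensible, feed 87.7→25 °C: -227.6 kJ/s
Outlet flows (mol/s): A 6.006, B 13.497
Sensible, products 25→196 °C: 706.13 kJ/s
Q = ΔH = -617.43 kJ/s = -617.43 kW
Heat removed = 37046 kJ/min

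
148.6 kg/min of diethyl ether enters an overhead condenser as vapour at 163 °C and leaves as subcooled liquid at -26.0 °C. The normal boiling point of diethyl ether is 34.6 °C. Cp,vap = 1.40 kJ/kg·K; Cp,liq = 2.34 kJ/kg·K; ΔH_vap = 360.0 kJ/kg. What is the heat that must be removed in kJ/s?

vapour 163→34.6 °C: -179.76 kJ/kg
condensation at 34.6 °C: -360 kJ/kg
liquid 34.6→-26.0 °C: -141.8 kJ/kg
Δh = -179.76 + -360 + -141.8 = -681.56 kJ/kg
Q = ṁ·Δh = 148.6 kg/min × -681.56 kJ/kg = -101280 kJ/min
|Q| = 1688 kW

Q_c = 1690 kJ/s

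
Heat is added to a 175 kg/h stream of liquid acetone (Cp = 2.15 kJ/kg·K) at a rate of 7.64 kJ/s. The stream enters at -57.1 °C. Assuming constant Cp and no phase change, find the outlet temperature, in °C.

T_out = 16.0 °C

Q = 7.64 kJ/s = 27504 kJ/h
ΔT = Q/(ṁ·Cp) = 27504/(175×2.15) = 73.1 K
T_out = -57.1 + 73.1 = 16 °C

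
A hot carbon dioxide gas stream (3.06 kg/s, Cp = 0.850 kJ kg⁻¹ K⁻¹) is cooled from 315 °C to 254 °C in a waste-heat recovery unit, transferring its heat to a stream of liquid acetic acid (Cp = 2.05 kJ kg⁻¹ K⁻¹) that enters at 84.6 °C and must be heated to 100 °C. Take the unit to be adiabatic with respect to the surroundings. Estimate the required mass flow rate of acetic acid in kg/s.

Heat released by hot stream: Q = 3.06 × 0.850 × (315 − 254) = 158.66 kJ/s
Energy balance on cold side (adiabatic exchanger): Q = ṁ_c·Cp_c·(T_c,out − T_c,in)
ṁ_c = 158.66 / [2.05 × (100 − 84.6)] = 5.0257 kg/s

ṁ_c = 5.03 kg/s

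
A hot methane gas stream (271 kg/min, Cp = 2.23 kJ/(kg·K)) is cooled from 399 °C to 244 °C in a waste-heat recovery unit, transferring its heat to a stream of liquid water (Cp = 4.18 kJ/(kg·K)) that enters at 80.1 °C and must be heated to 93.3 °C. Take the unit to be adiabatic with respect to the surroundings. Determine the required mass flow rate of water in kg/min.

Heat released by hot stream: Q = 271 × 2.23 × (399 − 244) = 93671 kJ/min
Energy balance on cold side (adiabatic exchanger): Q = ṁ_c·Cp_c·(T_c,out − T_c,in)
ṁ_c = 93671 / [4.18 × (93.3 − 80.1)] = 1697.7 kg/min

ṁ_c = 1700 kg/min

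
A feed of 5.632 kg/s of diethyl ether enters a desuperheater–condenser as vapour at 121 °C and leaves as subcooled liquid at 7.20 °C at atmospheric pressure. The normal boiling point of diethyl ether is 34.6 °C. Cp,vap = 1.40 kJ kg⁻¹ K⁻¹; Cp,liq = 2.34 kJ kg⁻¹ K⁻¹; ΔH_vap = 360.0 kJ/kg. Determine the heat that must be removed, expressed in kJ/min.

Q_c = 184000 kJ/min

vapour 121→34.6 °C: -120.96 kJ/kg
condensation at 34.6 °C: -360 kJ/kg
liquid 34.6→7.20 °C: -64.116 kJ/kg
Δh = -120.96 + -360 + -64.116 = -545.08 kJ/kg
Q = ṁ·Δh = 5.632 kg/s × -545.08 kJ/kg = -3069.9 kJ/s
|Q| = 3069.9 kW = 184190 kJ/min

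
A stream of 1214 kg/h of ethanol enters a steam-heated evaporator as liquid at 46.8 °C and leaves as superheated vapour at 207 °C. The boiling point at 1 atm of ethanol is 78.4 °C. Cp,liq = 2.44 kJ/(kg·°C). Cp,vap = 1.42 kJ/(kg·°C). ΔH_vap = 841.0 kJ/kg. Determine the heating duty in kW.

Q = 371 kW

liquid 46.8→78.4 °C: 77.104 kJ/kg
vaporisation at 78.4 °C: 841 kJ/kg
vapour 78.4→207 °C: 182.61 kJ/kg
Δh = 77.104 + 841 + 182.61 = 1100.7 kJ/kg
Q = ṁ·Δh = 1214 kg/h × 1100.7 kJ/kg = 1.3363e+06 kJ/h
|Q| = 371.19 kW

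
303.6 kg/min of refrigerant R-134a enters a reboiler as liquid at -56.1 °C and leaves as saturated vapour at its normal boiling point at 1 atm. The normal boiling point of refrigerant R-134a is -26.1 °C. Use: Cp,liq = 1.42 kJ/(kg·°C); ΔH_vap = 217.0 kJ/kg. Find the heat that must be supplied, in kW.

Q = 1310 kW

liquid -56.1→-26.1 °C: 42.6 kJ/kg
vaporisation at -26.1 °C: 217 kJ/kg
Δh = 42.6 + 217 = 259.6 kJ/kg
Q = ṁ·Δh = 303.6 kg/min × 259.6 kJ/kg = 78815 kJ/min
|Q| = 1313.6 kW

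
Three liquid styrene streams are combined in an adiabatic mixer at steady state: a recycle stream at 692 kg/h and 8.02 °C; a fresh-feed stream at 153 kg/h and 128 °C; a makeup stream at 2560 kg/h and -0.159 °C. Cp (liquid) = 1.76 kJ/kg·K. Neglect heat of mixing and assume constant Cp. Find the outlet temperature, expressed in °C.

T_out = 7.26 °C

Adiabatic, steady state ⇒ Σ ṁᵢCp,ᵢ(T_out − Tᵢ) = 0
T_out = Σ ṁᵢCp,ᵢTᵢ / Σ ṁᵢCp,ᵢ
      = 43519 / 5992.8 = 7.2619 °C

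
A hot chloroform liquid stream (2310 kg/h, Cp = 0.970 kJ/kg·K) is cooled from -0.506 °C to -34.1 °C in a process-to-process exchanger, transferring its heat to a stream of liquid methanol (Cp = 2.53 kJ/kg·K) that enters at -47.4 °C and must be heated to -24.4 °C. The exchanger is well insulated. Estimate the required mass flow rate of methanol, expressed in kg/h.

ṁ_c = 1290 kg/h

Heat released by hot stream: Q = 2310 × 0.970 × (-0.506 − -34.1) = 75274 kJ/h
Energy balance on cold side (adiabatic exchanger): Q = ṁ_c·Cp_c·(T_c,out − T_c,in)
ṁ_c = 75274 / [2.53 × (-24.4 − -47.4)] = 1293.6 kg/h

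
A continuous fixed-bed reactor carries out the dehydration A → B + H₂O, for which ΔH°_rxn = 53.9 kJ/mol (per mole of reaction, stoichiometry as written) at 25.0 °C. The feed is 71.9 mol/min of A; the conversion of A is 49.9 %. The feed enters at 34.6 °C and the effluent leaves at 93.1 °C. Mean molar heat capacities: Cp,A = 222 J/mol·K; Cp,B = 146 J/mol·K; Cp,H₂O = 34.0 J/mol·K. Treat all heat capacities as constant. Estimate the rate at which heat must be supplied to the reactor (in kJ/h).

Q_in = 166000 kJ/h

Extent of reaction ξ = 0.499 × 71.9 = 35.878 mol/min
Reaction term: ξ·ΔH°_rxn = 35.878 × 53.9 = 1933.8 kJ/min
Sensible, feed 34.6→25 °C: -153.23 kJ/min
Outlet flows (mol/min): A 36.022, B 35.878, H₂O 35.878
Sensible, products 25→93.1 °C: 984.38 kJ/min
Q = ΔH = 2765 kJ/min = 46.083 kW
Heat supplied = 165900 kJ/h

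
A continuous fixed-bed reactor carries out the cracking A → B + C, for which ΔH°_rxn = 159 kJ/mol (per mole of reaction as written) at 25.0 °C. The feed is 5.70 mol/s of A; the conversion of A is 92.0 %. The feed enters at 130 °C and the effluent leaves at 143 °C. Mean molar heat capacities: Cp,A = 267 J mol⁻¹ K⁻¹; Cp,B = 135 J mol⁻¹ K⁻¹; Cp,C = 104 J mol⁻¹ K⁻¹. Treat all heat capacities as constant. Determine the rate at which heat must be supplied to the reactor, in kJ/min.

Q_in = 50200 kJ/min

Extent of reaction ξ = 0.920 × 5.70 = 5.244 mol/s
Reaction term: ξ·ΔH°_rxn = 5.244 × 159 = 833.8 kJ/s
Sensible, feed 130→25 °C: -159.8 kJ/s
Outlet flows (mol/s): A 0.456, B 5.244, C 5.244
Sensible, products 25→143 °C: 162.26 kJ/s
Q = ΔH = 836.25 kJ/s = 836.25 kW
Heat supplied = 50175 kJ/min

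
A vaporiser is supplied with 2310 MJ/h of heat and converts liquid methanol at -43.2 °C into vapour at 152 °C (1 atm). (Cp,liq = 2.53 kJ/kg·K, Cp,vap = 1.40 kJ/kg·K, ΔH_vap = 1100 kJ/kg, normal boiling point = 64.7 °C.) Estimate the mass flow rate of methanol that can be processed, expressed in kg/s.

ṁ = 0.429 kg/s

Δh = 2.53×(64.7−-43.2) + 1100 + 1.40×(152−64.7) = 1495.2 kJ/kg
Q = 2310 MJ/h = 641.67 kJ/s = 641.67 kJ/s
ṁ = Q/Δh = 641.67 / 1495.2 = 0.42915 kg/s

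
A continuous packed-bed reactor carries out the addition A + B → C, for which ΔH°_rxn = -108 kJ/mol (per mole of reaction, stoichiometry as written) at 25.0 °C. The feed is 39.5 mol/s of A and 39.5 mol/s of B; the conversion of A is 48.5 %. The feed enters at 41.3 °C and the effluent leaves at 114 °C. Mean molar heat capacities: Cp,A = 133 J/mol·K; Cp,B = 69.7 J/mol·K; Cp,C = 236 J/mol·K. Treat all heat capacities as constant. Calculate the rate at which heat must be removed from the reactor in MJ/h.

Q_out = 5150 MJ/h

Extent of reaction ξ = 0.485 × 39.5 = 19.157 mol/s
Reaction term: ξ·ΔH°_rxn = 19.157 × -108 = -2069 kJ/s
Sensible, feed 41.3→25 °C: -130.51 kJ/s
Outlet flows (mol/s): A 20.343, B 20.343, C 19.157
Sensible, products 25→114 °C: 769.37 kJ/s
Q = ΔH = -1430.1 kJ/s = -1430.1 kW
Heat removed = 5148.5 MJ/h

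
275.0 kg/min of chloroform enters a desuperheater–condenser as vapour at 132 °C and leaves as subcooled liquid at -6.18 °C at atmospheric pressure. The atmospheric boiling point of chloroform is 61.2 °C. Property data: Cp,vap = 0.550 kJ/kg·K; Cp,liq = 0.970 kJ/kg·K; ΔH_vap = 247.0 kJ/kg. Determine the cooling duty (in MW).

Q_c = 1.61 MW

vapour 132→61.2 °C: -38.94 kJ/kg
condensation at 61.2 °C: -247 kJ/kg
liquid 61.2→-6.18 °C: -65.359 kJ/kg
Δh = -38.94 + -247 + -65.359 = -351.3 kJ/kg
Q = ṁ·Δh = 275.0 kg/min × -351.3 kJ/kg = -96607 kJ/min
|Q| = 1610.1 kW = 1.6101 MW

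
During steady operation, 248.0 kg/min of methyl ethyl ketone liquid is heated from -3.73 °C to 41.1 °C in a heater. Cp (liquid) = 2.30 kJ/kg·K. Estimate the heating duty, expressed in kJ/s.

Q = 426 kJ/s

Q = ṁ·Cp·ΔT = 248.0 × 2.30 × (41.1 − -3.73) = 25571 kJ/min
Converting: 25571 / 60 s = 426.18 kW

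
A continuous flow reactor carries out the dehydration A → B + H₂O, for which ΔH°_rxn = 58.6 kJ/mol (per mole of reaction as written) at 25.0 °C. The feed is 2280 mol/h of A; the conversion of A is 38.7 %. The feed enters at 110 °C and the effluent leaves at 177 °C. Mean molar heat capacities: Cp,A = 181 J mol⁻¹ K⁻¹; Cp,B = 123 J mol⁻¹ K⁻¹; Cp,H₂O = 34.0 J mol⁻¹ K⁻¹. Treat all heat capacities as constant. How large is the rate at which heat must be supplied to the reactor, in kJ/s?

Q_in = 21.1 kJ/s

Extent of reaction ξ = 0.387 × 2280 = 882.36 mol/h
Reaction term: ξ·ΔH°_rxn = 882.36 × 58.6 = 51706 kJ/h
Sensible, feed 110→25 °C: -35078 kJ/h
Outlet flows (mol/h): A 1397.6, B 882.36, H₂O 882.36
Sensible, products 25→177 °C: 59509 kJ/h
Q = ΔH = 76137 kJ/h = 21.149 kW
Heat supplied = 21.149 kJ/s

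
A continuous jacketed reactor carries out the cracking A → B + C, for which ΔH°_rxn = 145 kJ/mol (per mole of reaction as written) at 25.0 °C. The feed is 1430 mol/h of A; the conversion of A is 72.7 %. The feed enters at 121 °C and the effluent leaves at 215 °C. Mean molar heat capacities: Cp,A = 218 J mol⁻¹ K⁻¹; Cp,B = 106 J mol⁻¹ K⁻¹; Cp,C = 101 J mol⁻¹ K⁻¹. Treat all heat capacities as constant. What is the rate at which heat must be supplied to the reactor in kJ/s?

Q_in = 49.4 kJ/s

Extent of reaction ξ = 0.727 × 1430 = 1039.6 mol/h
Reaction term: ξ·ΔH°_rxn = 1039.6 × 145 = 150740 kJ/h
Sensible, feed 121→25 °C: -29927 kJ/h
Outlet flows (mol/h): A 390.39, B 1039.6, C 1039.6
Sensible, products 25→215 °C: 57058 kJ/h
Q = ΔH = 177870 kJ/h = 49.41 kW
Heat supplied = 49.41 kJ/s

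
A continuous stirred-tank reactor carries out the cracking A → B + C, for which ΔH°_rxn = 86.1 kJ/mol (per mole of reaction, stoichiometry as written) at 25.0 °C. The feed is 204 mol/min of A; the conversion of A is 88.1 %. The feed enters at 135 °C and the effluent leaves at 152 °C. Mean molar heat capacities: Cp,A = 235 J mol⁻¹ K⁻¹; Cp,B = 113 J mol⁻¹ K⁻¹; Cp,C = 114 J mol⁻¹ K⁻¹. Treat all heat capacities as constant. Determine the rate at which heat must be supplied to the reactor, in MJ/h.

Extent of reaction ξ = 0.881 × 204 = 179.72 mol/min
Reaction term: ξ·ΔH°_rxn = 179.72 × 86.1 = 15474 kJ/min
Sensible, feed 135→25 °C: -5273.4 kJ/min
Outlet flows (mol/min): A 24.276, B 179.72, C 179.72
Sensible, products 25→152 °C: 5905.8 kJ/min
Q = ΔH = 16107 kJ/min = 268.44 kW
Heat supplied = 966.4 MJ/h

Q_in = 966 MJ/h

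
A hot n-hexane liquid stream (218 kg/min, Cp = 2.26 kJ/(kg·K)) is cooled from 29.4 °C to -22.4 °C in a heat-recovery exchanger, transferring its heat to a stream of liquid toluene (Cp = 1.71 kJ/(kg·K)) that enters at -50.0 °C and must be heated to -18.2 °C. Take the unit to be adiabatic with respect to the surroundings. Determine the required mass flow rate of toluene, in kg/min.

Heat released by hot stream: Q = 218 × 2.26 × (29.4 − -22.4) = 25521 kJ/min
Energy balance on cold side (adiabatic exchanger): Q = ṁ_c·Cp_c·(T_c,out − T_c,in)
ṁ_c = 25521 / [1.71 × (-18.2 − -50.0)] = 469.32 kg/min

ṁ_c = 469 kg/min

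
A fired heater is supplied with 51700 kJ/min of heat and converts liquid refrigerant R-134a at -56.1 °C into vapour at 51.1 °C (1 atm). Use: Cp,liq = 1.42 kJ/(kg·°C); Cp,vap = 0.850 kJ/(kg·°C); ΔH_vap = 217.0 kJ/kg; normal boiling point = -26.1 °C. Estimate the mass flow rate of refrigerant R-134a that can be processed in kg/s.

ṁ = 2.65 kg/s

Δh = 1.42×(-26.1−-56.1) + 217.0 + 0.850×(51.1−-26.1) = 325.22 kJ/kg
Q = 51700 kJ/min = 861.67 kJ/s = 861.67 kJ/s
ṁ = Q/Δh = 861.67 / 325.22 = 2.6495 kg/s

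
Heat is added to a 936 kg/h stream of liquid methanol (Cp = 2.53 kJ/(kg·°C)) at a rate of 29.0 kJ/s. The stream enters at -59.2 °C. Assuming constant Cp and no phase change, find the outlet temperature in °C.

T_out = -15.1 °C

Q = 29.0 kJ/s = 104400 kJ/h
ΔT = Q/(ṁ·Cp) = 104400/(936×2.53) = 44.086 K
T_out = -59.2 + 44.086 = -15.114 °C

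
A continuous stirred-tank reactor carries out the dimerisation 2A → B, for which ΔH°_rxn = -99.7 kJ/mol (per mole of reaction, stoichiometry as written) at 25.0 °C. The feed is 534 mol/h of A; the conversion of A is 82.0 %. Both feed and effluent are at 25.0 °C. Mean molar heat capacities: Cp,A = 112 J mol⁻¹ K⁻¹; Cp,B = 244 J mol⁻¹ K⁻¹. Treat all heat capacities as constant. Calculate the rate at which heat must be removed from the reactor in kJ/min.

Extent of reaction ξ = 0.820 × 534 / 2 = 218.94 mol/h
Reaction term: ξ·ΔH°_rxn = 218.94 × -99.7 = -21828 kJ/h
Q = ΔH = -21828 kJ/h = -6.0634 kW
Heat removed = 363.81 kJ/min

Q_out = 364 kJ/min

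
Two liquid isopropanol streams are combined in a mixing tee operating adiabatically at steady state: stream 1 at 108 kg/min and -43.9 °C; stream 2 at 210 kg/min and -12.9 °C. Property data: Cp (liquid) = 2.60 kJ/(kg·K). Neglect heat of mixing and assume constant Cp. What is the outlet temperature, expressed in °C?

T_out = -23.4 °C

Energy balance with Q = 0: Σ ṁᵢCp,ᵢ(T_out − Tᵢ) = 0
Σ ṁᵢCp,ᵢTᵢ = 108×2.60×-43.9 + 210×2.60×-12.9 = -19371
Σ ṁᵢCp,ᵢ = 108×2.60 + 210×2.60 = 826.8
T_out = -19371 / 826.8 = -23.428 °C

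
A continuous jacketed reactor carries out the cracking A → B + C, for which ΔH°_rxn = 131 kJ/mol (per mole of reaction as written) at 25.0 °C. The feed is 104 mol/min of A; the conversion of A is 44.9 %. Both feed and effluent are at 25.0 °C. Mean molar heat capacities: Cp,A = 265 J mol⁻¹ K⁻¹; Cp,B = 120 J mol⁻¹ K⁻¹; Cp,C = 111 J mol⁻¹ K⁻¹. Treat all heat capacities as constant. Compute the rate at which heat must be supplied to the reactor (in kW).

Q_in = 102 kW

Extent of reaction ξ = 0.449 × 104 = 46.696 mol/min
Reaction term: ξ·ΔH°_rxn = 46.696 × 131 = 6117.2 kJ/min
Q = ΔH = 6117.2 kJ/min = 101.95 kW
Heat supplied = 101.95 kW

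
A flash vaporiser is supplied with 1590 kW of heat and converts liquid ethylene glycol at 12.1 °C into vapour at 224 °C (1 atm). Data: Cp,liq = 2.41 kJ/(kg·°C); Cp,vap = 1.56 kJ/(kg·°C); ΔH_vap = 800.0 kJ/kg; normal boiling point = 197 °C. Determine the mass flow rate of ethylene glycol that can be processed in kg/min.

Δh = 2.41×(197−12.1) + 800.0 + 1.56×(224−197) = 1287.7 kJ/kg
Q = 1590 kW = 1590 kJ/s = 95400 kJ/min
ṁ = Q/Δh = 95400 / 1287.7 = 74.084 kg/min

ṁ = 74.1 kg/min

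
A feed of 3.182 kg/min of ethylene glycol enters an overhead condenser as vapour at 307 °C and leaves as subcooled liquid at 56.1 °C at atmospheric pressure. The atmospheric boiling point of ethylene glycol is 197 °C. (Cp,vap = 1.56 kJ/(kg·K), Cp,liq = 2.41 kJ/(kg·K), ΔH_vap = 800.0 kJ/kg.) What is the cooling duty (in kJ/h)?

Q_c = 250000 kJ/h

vapour 307→197 °C: -171.6 kJ/kg
condensation at 197 °C: -800 kJ/kg
liquid 197→56.1 °C: -339.57 kJ/kg
Δh = -171.6 + -800 + -339.57 = -1311.2 kJ/kg
Q = ṁ·Δh = 3.182 kg/min × -1311.2 kJ/kg = -4172.1 kJ/min
|Q| = 69.536 kW = 250330 kJ/h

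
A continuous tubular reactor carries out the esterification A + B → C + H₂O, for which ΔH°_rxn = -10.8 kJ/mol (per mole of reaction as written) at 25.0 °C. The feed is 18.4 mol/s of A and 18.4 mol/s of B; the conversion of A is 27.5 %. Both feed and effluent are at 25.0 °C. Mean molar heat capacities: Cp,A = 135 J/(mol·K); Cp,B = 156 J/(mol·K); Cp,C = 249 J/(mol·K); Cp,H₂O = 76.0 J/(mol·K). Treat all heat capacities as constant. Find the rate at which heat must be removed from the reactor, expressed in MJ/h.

Extent of reaction ξ = 0.275 × 18.4 = 5.06 mol/s
Reaction term: ξ·ΔH°_rxn = 5.06 × -10.8 = -54.648 kJ/s
Q = ΔH = -54.648 kJ/s = -54.648 kW
Heat removed = 196.73 MJ/h

Q_out = 197 MJ/h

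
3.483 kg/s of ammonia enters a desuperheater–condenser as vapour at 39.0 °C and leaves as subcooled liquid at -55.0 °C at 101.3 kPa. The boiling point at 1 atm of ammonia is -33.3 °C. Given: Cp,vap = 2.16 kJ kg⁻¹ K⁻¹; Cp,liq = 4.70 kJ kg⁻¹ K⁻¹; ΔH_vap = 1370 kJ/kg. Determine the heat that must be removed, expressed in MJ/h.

Q_c = 20400 MJ/h

vapour 39.0→-33.3 °C: -156.17 kJ/kg
condensation at -33.3 °C: -1370 kJ/kg
liquid -33.3→-55.0 °C: -101.99 kJ/kg
Δh = -156.17 + -1370 + -101.99 = -1628.2 kJ/kg
Q = ṁ·Δh = 3.483 kg/s × -1628.2 kJ/kg = -5670.9 kJ/s
|Q| = 5670.9 kW = 20415 MJ/h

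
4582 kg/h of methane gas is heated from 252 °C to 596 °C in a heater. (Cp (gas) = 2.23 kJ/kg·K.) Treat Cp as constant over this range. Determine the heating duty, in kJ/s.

Q = 976 kJ/s

Q = ṁ·Cp·ΔT = 4582 × 2.23 × (596 − 252) = 3.5149e+06 kJ/h
Converting: 3.5149e+06 / 3600 s = 976.37 kW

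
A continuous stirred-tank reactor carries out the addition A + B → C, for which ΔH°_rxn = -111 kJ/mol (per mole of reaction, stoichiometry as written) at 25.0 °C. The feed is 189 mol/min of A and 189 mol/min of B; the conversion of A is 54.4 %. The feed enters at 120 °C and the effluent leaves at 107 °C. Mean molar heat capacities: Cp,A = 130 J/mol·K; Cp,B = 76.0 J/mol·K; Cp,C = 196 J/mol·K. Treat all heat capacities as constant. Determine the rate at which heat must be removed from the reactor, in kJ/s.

Q_out = 200 kJ/s

Extent of reaction ξ = 0.544 × 189 = 102.82 mol/min
Reaction term: ξ·ΔH°_rxn = 102.82 × -111 = -11413 kJ/min
Sensible, feed 120→25 °C: -3698.7 kJ/min
Outlet flows (mol/min): A 86.184, B 86.184, C 102.82
Sensible, products 25→107 °C: 3108.3 kJ/min
Q = ΔH = -12003 kJ/min = -200.05 kW
Heat removed = 200.05 kJ/s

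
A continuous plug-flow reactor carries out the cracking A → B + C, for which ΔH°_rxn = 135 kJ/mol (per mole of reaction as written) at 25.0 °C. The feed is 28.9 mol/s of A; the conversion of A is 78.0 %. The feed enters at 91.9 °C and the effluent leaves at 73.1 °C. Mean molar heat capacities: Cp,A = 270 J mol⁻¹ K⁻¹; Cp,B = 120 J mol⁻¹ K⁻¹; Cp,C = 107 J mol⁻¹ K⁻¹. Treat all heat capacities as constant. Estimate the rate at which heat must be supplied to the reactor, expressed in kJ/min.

Q_in = 171000 kJ/min

Extent of reaction ξ = 0.780 × 28.9 = 22.542 mol/s
Reaction term: ξ·ΔH°_rxn = 22.542 × 135 = 3043.2 kJ/s
Sensible, feed 91.9→25 °C: -522.02 kJ/s
Outlet flows (mol/s): A 6.358, B 22.542, C 22.542
Sensible, products 25→73.1 °C: 328.7 kJ/s
Q = ΔH = 2849.8 kJ/s = 2849.8 kW
Heat supplied = 170990 kJ/min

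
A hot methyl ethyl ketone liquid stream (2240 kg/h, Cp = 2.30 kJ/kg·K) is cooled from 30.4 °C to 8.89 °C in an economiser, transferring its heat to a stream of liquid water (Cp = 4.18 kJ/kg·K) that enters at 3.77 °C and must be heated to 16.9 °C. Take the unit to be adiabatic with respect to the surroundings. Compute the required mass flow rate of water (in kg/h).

ṁ_c = 2020 kg/h

Heat released by hot stream: Q = 2240 × 2.30 × (30.4 − 8.89) = 110820 kJ/h
Energy balance on cold side (adiabatic exchanger): Q = ṁ_c·Cp_c·(T_c,out − T_c,in)
ṁ_c = 110820 / [4.18 × (16.9 − 3.77)] = 2019.2 kg/h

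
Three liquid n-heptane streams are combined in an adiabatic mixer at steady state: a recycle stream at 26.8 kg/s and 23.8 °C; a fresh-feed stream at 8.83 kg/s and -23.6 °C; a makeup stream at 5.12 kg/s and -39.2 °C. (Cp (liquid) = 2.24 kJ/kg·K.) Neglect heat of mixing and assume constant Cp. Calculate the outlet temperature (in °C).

T_out = 5.61 °C

No heat crosses the boundary, so H_out = H_in.
Σ ṁᵢCp,ᵢTᵢ = 26.8×2.24×23.8 + 8.83×2.24×-23.6 + 5.12×2.24×-39.2 = 512.4
Σ ṁᵢCp,ᵢ = 26.8×2.24 + 8.83×2.24 + 5.12×2.24 = 91.28
T_out = 512.4 / 91.28 = 5.6134 °C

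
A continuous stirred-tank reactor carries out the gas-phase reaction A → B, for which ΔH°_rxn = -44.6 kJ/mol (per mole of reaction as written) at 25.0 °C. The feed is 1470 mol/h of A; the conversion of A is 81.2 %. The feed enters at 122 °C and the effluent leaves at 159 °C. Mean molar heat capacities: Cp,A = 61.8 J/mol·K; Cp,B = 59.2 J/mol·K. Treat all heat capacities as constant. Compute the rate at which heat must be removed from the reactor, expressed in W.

Q_out = 14000 W

Extent of reaction ξ = 0.812 × 1470 = 1193.6 mol/h
Reaction term: ξ·ΔH°_rxn = 1193.6 × -44.6 = -53236 kJ/h
Sensible, feed 122→25 °C: -8812.1 kJ/h
Outlet flows (mol/h): A 276.36, B 1193.6
Sensible, products 25→159 °C: 11757 kJ/h
Q = ΔH = -50291 kJ/h = -13.97 kW
Heat removed = 13970 W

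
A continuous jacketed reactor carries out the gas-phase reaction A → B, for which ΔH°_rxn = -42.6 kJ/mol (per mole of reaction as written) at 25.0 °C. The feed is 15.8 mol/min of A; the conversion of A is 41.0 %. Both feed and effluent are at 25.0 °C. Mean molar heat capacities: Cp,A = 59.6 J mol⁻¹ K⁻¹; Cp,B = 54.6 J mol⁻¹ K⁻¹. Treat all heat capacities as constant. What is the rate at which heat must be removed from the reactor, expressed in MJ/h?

Extent of reaction ξ = 0.410 × 15.8 = 6.478 mol/min
Reaction term: ξ·ΔH°_rxn = 6.478 × -42.6 = -275.96 kJ/min
Q = ΔH = -275.96 kJ/min = -4.5994 kW
Heat removed = 16.558 MJ/h

Q_out = 16.6 MJ/h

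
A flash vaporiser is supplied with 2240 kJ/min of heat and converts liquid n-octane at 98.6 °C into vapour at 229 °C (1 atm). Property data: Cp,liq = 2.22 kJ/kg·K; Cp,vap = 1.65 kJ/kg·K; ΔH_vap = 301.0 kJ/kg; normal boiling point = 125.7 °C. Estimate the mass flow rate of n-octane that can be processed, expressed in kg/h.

ṁ = 253 kg/h

Δh = 2.22×(125.7−98.6) + 301.0 + 1.65×(229−125.7) = 531.61 kJ/kg
Q = 2240 kJ/min = 37.333 kJ/s = 134400 kJ/h
ṁ = Q/Δh = 134400 / 531.61 = 252.82 kg/h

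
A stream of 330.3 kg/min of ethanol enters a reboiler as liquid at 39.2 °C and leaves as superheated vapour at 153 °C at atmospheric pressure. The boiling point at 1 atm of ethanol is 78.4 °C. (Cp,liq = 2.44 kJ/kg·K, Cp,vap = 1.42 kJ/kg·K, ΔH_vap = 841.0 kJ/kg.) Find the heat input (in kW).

Q = 5740 kW

liquid 39.2→78.4 °C: 95.648 kJ/kg
vaporisation at 78.4 °C: 841 kJ/kg
vapour 78.4→153 °C: 105.93 kJ/kg
Δh = 95.648 + 841 + 105.93 = 1042.6 kJ/kg
Q = ṁ·Δh = 330.3 kg/min × 1042.6 kJ/kg = 344360 kJ/min
|Q| = 5739.4 kW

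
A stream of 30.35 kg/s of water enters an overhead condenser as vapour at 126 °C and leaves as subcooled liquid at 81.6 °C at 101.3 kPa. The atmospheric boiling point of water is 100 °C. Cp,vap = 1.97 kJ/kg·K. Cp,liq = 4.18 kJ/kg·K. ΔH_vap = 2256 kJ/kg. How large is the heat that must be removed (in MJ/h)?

Q_c = 260000 MJ/h

vapour 126→100 °C: -51.22 kJ/kg
condensation at 100 °C: -2256 kJ/kg
liquid 100→81.6 °C: -76.912 kJ/kg
Δh = -51.22 + -2256 + -76.912 = -2384.1 kJ/kg
Q = ṁ·Δh = 30.35 kg/s × -2384.1 kJ/kg = -72358 kJ/s
|Q| = 72358 kW = 260490 MJ/h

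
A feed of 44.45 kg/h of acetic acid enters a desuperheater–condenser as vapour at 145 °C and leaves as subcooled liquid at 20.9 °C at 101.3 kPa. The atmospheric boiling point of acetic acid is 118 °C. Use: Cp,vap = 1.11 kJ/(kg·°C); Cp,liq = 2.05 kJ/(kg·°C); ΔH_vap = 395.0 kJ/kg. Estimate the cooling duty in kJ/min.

vapour 145→118 °C: -29.97 kJ/kg
condensation at 118 °C: -395 kJ/kg
liquid 118→20.9 °C: -199.05 kJ/kg
Δh = -29.97 + -395 + -199.05 = -624.02 kJ/kg
Q = ṁ·Δh = 44.45 kg/h × -624.02 kJ/kg = -27738 kJ/h
|Q| = 7.705 kW = 462.3 kJ/min

Q_c = 462 kJ/min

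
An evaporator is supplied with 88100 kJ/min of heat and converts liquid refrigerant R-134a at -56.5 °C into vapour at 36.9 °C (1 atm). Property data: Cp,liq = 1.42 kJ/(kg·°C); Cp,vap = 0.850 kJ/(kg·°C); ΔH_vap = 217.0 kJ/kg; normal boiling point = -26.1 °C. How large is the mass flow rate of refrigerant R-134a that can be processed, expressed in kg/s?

Δh = 1.42×(-26.1−-56.5) + 217.0 + 0.850×(36.9−-26.1) = 313.72 kJ/kg
Q = 88100 kJ/min = 1468.3 kJ/s = 1468.3 kJ/s
ṁ = Q/Δh = 1468.3 / 313.72 = 4.6804 kg/s

ṁ = 4.68 kg/s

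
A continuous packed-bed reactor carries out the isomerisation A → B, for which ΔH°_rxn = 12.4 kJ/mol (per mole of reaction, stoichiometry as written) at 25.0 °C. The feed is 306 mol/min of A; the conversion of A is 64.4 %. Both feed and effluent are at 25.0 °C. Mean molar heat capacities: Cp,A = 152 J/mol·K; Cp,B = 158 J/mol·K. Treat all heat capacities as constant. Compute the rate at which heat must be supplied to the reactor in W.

Q_in = 40700 W

Extent of reaction ξ = 0.644 × 306 = 197.06 mol/min
Reaction term: ξ·ΔH°_rxn = 197.06 × 12.4 = 2443.6 kJ/min
Q = ΔH = 2443.6 kJ/min = 40.727 kW
Heat supplied = 40727 W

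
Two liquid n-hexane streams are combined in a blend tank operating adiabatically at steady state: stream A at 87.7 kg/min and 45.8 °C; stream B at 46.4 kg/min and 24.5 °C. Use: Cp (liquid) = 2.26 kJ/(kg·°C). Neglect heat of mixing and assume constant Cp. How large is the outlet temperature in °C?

T_out = 38.4 °C

No heat crosses the boundary, so H_out = H_in.
T_out = Σ ṁᵢCp,ᵢTᵢ / Σ ṁᵢCp,ᵢ
      = 11647 / 303.07 = 38.43 °C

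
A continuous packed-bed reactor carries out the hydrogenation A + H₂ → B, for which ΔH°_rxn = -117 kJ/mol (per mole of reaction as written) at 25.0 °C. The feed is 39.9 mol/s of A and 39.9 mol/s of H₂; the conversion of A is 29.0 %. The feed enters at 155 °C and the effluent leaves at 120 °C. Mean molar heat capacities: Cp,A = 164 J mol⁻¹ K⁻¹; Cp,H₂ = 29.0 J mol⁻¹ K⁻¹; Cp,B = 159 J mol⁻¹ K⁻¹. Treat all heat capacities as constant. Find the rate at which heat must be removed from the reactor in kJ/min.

Q_out = 99600 kJ/min

Extent of reaction ξ = 0.290 × 39.9 = 11.571 mol/s
Reaction term: ξ·ΔH°_rxn = 11.571 × -117 = -1353.8 kJ/s
Sensible, feed 155→25 °C: -1001.1 kJ/s
Outlet flows (mol/s): A 28.329, H₂ 28.329, B 11.571
Sensible, products 25→120 °C: 694.19 kJ/s
Q = ΔH = -1660.7 kJ/s = -1660.7 kW
Heat removed = 99642 kJ/min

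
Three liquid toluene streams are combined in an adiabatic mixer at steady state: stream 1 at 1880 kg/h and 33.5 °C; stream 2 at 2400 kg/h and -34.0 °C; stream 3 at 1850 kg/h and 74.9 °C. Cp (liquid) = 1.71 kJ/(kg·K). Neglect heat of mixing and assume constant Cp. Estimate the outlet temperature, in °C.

T_out = 19.6 °C

Energy balance with Q = 0: Σ ṁᵢCp,ᵢ(T_out − Tᵢ) = 0
T_out = Σ ṁᵢCp,ᵢTᵢ / Σ ṁᵢCp,ᵢ
      = 205110 / 10482 = 19.567 °C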